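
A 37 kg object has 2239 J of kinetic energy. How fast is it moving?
v = √(2·KE/m) = √(2·2239/37) = 11.0 m/s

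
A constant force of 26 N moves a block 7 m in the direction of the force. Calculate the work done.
W = F·d = (26)(7) = 182.0 J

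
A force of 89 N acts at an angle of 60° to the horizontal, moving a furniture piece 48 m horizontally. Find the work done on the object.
W = F·d·cosθ = (89)(48)cos(60°) = 2136 J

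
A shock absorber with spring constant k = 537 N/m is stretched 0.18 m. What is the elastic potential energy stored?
PE = ½kx² = ½(537)(0.18)² = 8.699 J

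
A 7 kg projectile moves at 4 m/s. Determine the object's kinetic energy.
KE = ½mv² = ½(7)(4)² = 56.0 J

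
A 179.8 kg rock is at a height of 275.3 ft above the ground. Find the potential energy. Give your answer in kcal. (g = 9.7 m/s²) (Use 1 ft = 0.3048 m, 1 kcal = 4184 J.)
Convert to SI: m = 179.8 kg, h = 83.9114 m
PE = mgh = (179.8)(9.7)(83.9114) = 146347 J = 34.98 kcal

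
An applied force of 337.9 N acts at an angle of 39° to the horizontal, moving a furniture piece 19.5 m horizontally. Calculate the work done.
W = F·d·cosθ = (337.9)(19.5)cos(39°) = 5121 J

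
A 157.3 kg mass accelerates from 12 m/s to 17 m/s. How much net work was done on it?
W = ΔKE = ½m(v₂² − v₁²) = ½(157.3)(17² − 12²) = 11404.25 J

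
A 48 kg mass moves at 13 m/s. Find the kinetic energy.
KE = ½mv² = ½(48)(13)² = 4056.0 J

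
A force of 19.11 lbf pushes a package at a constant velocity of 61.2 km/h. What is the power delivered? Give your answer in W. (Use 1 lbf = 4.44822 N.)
Convert to SI: F = 85.0055 N, v = 17.0 m/s
P = Fv = (85.0055)(17.0) = 1445 W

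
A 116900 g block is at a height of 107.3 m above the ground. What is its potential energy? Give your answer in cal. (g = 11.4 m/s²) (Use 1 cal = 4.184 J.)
Convert to SI: m = 116.9 kg, h = 107.3 m
PE = mgh = (116.9)(11.4)(107.3) = 142994 J = 34180 cal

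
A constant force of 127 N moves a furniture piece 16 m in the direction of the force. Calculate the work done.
W = F·d = (127)(16) = 2032 J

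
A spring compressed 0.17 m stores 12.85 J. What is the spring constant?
k = 2·PE/x² = 2·12.85/(0.17)² = 889.3 N/m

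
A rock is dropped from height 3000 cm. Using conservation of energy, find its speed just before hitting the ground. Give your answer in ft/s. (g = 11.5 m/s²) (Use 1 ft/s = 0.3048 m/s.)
Convert to SI: h = 30.0 m
mgh = ½mv² ⇒ v = √(2gh) = √(2·11.5·30.0) = 26.2679 m/s = 86.18 ft/s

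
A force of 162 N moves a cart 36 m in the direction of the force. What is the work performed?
W = F·d = (162)(36) = 5832 J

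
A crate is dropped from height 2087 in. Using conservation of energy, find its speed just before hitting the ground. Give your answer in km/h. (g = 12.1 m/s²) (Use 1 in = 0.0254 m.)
Convert to SI: h = 53.0098 m
mgh = ½mv² ⇒ v = √(2gh) = √(2·12.1·53.0098) = 35.8167 m/s = 128.9 km/h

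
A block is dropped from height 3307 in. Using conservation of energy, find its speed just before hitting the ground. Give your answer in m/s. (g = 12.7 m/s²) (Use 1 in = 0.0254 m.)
Convert to SI: h = 83.9978 m
mgh = ½mv² ⇒ v = √(2gh) = √(2·12.7·83.9978) = 46.19 m/s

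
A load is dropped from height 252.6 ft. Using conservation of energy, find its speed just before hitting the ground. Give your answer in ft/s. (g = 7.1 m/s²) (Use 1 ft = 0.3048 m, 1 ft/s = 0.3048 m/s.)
Convert to SI: h = 76.9925 m
mgh = ½mv² ⇒ v = √(2gh) = √(2·7.1·76.9925) = 33.065 m/s = 108.5 ft/s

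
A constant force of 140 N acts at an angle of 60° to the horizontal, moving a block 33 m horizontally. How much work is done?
W = F·d·cosθ = (140)(33)cos(60°) = 2310 J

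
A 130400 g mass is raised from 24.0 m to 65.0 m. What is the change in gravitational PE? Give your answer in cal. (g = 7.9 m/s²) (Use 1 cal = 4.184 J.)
Convert to SI: m = 130.4 kg, Δh = 41.0 m
ΔPE = mgΔh = (130.4)(7.9)(41.0) = 42236.6 J = 10090 cal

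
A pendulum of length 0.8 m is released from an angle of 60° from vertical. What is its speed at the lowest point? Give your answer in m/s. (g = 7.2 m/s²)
h = L(1 − cosθ) = 0.8(1 − cos60°) = 0.4 m
v = √(2gh) = √(2·7.2·0.4) = 2.4 m/s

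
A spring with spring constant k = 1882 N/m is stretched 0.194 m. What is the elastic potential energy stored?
PE = ½kx² = ½(1882)(0.194)² = 35.42 J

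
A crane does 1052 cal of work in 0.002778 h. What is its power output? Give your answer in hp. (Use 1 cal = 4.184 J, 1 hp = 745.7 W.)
Convert to SI: W = 4401.57 J, t = 10.0008 s
P = W/t = 4401.57/10.0008 = 440.122 W = 0.5902 hp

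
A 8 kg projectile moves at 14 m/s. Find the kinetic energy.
KE = ½mv² = ½(8)(14)² = 784.0 J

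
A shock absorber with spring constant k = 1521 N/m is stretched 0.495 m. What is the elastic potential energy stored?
PE = ½kx² = ½(1521)(0.495)² = 186.3 J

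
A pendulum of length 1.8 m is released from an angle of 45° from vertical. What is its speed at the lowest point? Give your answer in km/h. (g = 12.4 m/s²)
h = L(1 − cosθ) = 1.8(1 − cos45°) = 0.527208 m
v = √(2gh) = √(2·12.4·0.527208) = 3.6159 m/s = 13.02 km/h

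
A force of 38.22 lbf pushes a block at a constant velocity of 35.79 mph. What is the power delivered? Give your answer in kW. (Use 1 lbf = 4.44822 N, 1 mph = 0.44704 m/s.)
Convert to SI: F = 170.011 N, v = 15.9996 m/s
P = Fv = (170.011)(15.9996) = 2720.1 W = 2.72 kW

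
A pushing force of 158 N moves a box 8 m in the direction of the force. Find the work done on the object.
W = F·d = (158)(8) = 1264 J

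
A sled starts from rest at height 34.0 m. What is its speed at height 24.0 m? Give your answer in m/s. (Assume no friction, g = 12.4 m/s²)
mgh₁ = mgh₂ + ½mv² ⇒ v = √(2g(h₁−h₂)) = √(2·12.4·10.0) = 15.75 m/s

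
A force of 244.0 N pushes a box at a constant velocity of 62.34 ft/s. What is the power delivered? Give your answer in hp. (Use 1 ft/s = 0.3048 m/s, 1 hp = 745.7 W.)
Convert to SI: F = 244.0 N, v = 19.0012 m/s
P = Fv = (244.0)(19.0012) = 4636.3 W = 6.217 hp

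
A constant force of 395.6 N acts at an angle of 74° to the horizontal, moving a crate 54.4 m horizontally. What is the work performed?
W = F·d·cosθ = (395.6)(54.4)cos(74°) = 5932 J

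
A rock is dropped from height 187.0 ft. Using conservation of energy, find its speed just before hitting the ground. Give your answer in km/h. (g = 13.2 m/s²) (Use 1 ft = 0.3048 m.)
Convert to SI: h = 56.9976 m
mgh = ½mv² ⇒ v = √(2gh) = √(2·13.2·56.9976) = 38.7909 m/s = 139.6 km/h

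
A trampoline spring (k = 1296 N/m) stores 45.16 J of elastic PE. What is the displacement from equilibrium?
x = √(2·PE/k) = √(2·45.16/1296) = 0.264 m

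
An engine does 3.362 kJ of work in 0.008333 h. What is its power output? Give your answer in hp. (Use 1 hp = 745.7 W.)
Convert to SI: W = 3362.0 J, t = 29.9988 s
P = W/t = 3362.0/29.9988 = 112.071 W = 0.1503 hp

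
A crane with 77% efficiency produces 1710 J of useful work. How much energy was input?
W_in = W_out/η = 1710/0.77 = 2221 J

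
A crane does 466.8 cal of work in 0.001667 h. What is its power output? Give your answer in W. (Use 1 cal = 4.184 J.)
Convert to SI: W = 1953.09 J, t = 6.0012 s
P = W/t = 1953.09/6.0012 = 325.5 W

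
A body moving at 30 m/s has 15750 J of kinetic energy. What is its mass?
m = 2·KE/v² = 2·15750/(30)² = 35.0 kg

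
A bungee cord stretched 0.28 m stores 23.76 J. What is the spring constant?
k = 2·PE/x² = 2·23.76/(0.28)² = 606.1 N/m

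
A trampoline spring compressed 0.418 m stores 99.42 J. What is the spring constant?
k = 2·PE/x² = 2·99.42/(0.418)² = 1138 N/m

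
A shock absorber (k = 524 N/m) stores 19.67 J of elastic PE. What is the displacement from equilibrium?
x = √(2·PE/k) = √(2·19.67/524) = 0.274 m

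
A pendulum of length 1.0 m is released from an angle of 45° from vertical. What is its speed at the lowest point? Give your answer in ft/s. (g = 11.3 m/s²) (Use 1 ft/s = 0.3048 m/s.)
h = L(1 − cosθ) = 1.0(1 − cos45°) = 0.292893 m
v = √(2gh) = √(2·11.3·0.292893) = 2.57282 m/s = 8.441 ft/s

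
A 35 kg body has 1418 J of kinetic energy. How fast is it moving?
v = √(2·KE/m) = √(2·1418/35) = 9.002 m/s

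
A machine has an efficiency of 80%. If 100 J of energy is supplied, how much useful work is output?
W_out = η·W_in = 0.8·100 = 80.0 J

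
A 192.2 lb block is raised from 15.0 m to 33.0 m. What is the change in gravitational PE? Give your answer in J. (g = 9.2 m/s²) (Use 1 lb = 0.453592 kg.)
Convert to SI: m = 87.1804 kg, Δh = 18.0 m
ΔPE = mgΔh = (87.1804)(9.2)(18.0) = 14440 J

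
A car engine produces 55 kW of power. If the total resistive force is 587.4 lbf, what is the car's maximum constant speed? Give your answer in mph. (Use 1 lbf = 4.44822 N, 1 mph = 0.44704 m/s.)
Convert to SI: F = 2612.88 N
P = Fv ⇒ v = P/F = 55000 W/2612.88 N = 21.0495 m/s = 47.09 mph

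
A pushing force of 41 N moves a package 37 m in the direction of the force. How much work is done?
W = F·d = (41)(37) = 1517 J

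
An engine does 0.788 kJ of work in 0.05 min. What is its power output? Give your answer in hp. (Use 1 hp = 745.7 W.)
Convert to SI: W = 788.0 J, t = 3.0 s
P = W/t = 788.0/3.0 = 262.667 W = 0.3522 hp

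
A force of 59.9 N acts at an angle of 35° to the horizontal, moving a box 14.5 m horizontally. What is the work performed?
W = F·d·cosθ = (59.9)(14.5)cos(35°) = 711.5 J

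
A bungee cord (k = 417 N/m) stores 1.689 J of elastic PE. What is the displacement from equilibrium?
x = √(2·PE/k) = √(2·1.689/417) = 0.09 m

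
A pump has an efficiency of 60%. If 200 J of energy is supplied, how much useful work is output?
W_out = η·W_in = 0.6·200 = 120.0 J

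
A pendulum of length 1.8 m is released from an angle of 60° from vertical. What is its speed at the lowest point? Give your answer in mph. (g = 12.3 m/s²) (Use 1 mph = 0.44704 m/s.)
h = L(1 − cosθ) = 1.8(1 − cos60°) = 0.9 m
v = √(2gh) = √(2·12.3·0.9) = 4.70532 m/s = 10.53 mph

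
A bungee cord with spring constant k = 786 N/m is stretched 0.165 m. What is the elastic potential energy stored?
PE = ½kx² = ½(786)(0.165)² = 10.7 J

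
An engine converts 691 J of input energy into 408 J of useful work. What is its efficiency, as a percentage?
η = W_out/W_in = 408/691 = 59.04%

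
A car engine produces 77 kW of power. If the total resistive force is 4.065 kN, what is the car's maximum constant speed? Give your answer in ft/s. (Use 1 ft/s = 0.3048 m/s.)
Convert to SI: F = 4065.0 N
P = Fv ⇒ v = P/F = 77000 W/4065.0 N = 18.9422 m/s = 62.15 ft/s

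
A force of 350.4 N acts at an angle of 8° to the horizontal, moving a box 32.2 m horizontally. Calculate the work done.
W = F·d·cosθ = (350.4)(32.2)cos(8°) = 11170 J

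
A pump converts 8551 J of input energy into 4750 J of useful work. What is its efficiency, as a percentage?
η = W_out/W_in = 4750/8551 = 55.55%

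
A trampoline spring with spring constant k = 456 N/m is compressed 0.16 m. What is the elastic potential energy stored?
PE = ½kx² = ½(456)(0.16)² = 5.837 J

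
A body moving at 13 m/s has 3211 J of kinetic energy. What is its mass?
m = 2·KE/v² = 2·3211/(13)² = 38.0 kg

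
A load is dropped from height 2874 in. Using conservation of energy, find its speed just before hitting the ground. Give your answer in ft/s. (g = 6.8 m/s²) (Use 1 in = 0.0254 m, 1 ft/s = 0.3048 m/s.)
Convert to SI: h = 72.9996 m
mgh = ½mv² ⇒ v = √(2gh) = √(2·6.8·72.9996) = 31.5086 m/s = 103.4 ft/s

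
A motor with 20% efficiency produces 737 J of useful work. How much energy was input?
W_in = W_out/η = 737/0.2 = 3685 J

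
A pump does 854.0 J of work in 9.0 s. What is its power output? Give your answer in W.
P = W/t = 854.0/9.0 = 94.89 W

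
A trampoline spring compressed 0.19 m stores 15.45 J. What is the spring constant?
k = 2·PE/x² = 2·15.45/(0.19)² = 856.0 N/m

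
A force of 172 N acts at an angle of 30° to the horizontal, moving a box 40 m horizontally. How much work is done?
W = F·d·cosθ = (172)(40)cos(30°) = 5958 J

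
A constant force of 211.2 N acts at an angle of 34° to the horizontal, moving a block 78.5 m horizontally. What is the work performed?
W = F·d·cosθ = (211.2)(78.5)cos(34°) = 13740 J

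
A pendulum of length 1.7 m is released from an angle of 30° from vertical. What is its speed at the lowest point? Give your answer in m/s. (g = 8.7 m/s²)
h = L(1 − cosθ) = 1.7(1 − cos30°) = 0.227757 m
v = √(2gh) = √(2·8.7·0.227757) = 1.991 m/s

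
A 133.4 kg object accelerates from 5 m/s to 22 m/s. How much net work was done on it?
W = ΔKE = ½m(v₂² − v₁²) = ½(133.4)(22² − 5²) = 30615.3 J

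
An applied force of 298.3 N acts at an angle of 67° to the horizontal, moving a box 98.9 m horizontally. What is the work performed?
W = F·d·cosθ = (298.3)(98.9)cos(67°) = 11530 J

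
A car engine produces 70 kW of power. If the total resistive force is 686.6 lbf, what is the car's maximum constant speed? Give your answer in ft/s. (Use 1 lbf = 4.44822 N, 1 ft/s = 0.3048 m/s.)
Convert to SI: F = 3054.15 N
P = Fv ⇒ v = P/F = 70000 W/3054.15 N = 22.9197 m/s = 75.2 ft/s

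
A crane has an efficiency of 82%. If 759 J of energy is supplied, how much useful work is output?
W_out = η·W_in = 0.82·759 = 622.38 J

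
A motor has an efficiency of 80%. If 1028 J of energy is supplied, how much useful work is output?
W_out = η·W_in = 0.8·1028 = 822.4 J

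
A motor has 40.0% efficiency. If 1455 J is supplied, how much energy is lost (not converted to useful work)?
W_lost = W_in(1 − η) = 1455·(1 − 0.4) = 873.0 J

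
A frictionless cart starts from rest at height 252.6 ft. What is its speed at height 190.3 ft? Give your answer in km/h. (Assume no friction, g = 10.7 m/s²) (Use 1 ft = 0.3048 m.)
Convert to SI: h₁−h₂ = 18.989 m
mgh₁ = mgh₂ + ½mv² ⇒ v = √(2g(h₁−h₂)) = √(2·10.7·18.989) = 20.1585 m/s = 72.57 km/h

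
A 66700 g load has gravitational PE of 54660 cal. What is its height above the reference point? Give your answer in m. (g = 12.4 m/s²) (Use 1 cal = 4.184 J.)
Convert to SI: m = 66.7 kg, PE = 228697 J
h = PE/(mg) = 228697/(66.7·12.4) = 276.5 m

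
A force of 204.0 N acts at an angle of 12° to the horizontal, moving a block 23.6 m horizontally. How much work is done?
W = F·d·cosθ = (204.0)(23.6)cos(12°) = 4709 J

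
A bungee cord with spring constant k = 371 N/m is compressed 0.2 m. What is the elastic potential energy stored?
PE = ½kx² = ½(371)(0.2)² = 7.42 J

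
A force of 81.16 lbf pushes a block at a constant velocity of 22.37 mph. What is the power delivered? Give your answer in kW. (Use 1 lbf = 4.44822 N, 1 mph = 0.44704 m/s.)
Convert to SI: F = 361.018 N, v = 10.0003 m/s
P = Fv = (361.018)(10.0003) = 3610.28 W = 3.61 kW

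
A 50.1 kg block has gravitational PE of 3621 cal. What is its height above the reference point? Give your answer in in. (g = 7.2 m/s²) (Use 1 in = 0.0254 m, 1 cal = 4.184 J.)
Convert to SI: m = 50.1 kg, PE = 15150.3 J
h = PE/(mg) = 15150.3/(50.1·7.2) = 42.0001 m = 1654 in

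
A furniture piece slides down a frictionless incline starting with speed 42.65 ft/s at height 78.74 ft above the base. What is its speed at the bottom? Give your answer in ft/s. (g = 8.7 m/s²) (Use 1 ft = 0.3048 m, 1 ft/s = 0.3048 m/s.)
Convert to SI: v₀ = 12.9997 m/s, h = 24.0 m
½mv₀² + mgh = ½mv² ⇒ v = √(v₀² + 2gh) = √(12.9997² + 2·8.7·24.0) = 24.2197 m/s = 79.46 ft/s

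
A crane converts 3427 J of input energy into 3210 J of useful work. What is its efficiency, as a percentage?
η = W_out/W_in = 3210/3427 = 93.67%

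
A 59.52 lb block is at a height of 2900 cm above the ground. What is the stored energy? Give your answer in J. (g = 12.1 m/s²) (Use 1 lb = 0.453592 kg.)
Convert to SI: m = 26.9978 kg, h = 29.0 m
PE = mgh = (26.9978)(12.1)(29.0) = 9474 J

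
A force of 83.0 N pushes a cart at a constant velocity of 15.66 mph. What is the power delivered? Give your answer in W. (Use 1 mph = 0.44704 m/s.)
Convert to SI: F = 83.0 N, v = 7.00065 m/s
P = Fv = (83.0)(7.00065) = 581.1 W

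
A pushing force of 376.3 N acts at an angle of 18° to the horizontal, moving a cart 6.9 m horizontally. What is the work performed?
W = F·d·cosθ = (376.3)(6.9)cos(18°) = 2469 J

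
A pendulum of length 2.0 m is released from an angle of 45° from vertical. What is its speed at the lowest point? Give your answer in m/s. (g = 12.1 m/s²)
h = L(1 − cosθ) = 2.0(1 − cos45°) = 0.585786 m
v = √(2gh) = √(2·12.1·0.585786) = 3.765 m/s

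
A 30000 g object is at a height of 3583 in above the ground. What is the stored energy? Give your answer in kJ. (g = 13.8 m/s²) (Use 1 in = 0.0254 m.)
Convert to SI: m = 30.0 kg, h = 91.0082 m
PE = mgh = (30.0)(13.8)(91.0082) = 37677.4 J = 37.68 kJ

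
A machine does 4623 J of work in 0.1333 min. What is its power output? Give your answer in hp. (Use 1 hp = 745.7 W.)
Convert to SI: W = 4623.0 J, t = 7.998 s
P = W/t = 4623.0/7.998 = 578.02 W = 0.7751 hp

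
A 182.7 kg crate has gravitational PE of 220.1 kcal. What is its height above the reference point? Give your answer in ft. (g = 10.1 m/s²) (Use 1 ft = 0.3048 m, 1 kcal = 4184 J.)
Convert to SI: m = 182.7 kg, PE = 920898 J
h = PE/(mg) = 920898/(182.7·10.1) = 499.059 m = 1637 ft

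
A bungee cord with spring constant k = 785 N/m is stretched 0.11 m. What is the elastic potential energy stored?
PE = ½kx² = ½(785)(0.11)² = 4.749 J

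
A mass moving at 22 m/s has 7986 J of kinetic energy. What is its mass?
m = 2·KE/v² = 2·7986/(22)² = 33.0 kg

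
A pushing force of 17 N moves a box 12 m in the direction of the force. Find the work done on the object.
W = F·d = (17)(12) = 204.0 J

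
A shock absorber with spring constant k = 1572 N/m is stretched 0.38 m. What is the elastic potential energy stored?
PE = ½kx² = ½(1572)(0.38)² = 113.5 J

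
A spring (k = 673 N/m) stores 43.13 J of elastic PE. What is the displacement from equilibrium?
x = √(2·PE/k) = √(2·43.13/673) = 0.358 m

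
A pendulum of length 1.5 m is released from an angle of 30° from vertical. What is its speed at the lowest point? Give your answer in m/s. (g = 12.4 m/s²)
h = L(1 − cosθ) = 1.5(1 − cos30°) = 0.200962 m
v = √(2gh) = √(2·12.4·0.200962) = 2.232 m/s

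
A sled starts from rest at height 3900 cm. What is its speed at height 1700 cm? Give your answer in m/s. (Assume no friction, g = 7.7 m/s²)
Convert to SI: h₁−h₂ = 22.0 m
mgh₁ = mgh₂ + ½mv² ⇒ v = √(2g(h₁−h₂)) = √(2·7.7·22.0) = 18.41 m/s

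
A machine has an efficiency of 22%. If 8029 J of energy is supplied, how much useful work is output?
W_out = η·W_in = 0.22·8029 = 1766.38 J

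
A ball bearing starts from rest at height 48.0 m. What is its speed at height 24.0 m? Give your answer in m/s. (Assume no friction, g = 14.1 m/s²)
mgh₁ = mgh₂ + ½mv² ⇒ v = √(2g(h₁−h₂)) = √(2·14.1·24.0) = 26.02 m/s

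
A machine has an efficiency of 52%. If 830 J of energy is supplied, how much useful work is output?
W_out = η·W_in = 0.52·830 = 431.6 J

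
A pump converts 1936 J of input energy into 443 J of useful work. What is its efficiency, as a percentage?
η = W_out/W_in = 443/1936 = 22.88%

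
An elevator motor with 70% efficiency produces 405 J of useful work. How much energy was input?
W_in = W_out/η = 405/0.7 = 578.6 J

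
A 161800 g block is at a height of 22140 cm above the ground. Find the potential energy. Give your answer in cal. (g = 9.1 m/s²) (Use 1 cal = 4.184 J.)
Convert to SI: m = 161.8 kg, h = 221.4 m
PE = mgh = (161.8)(9.1)(221.4) = 325985 J = 77910 cal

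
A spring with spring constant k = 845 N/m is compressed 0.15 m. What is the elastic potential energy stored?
PE = ½kx² = ½(845)(0.15)² = 9.506 J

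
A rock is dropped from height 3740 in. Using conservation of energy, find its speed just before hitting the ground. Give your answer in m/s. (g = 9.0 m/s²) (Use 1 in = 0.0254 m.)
Convert to SI: h = 94.996 m
mgh = ½mv² ⇒ v = √(2gh) = √(2·9.0·94.996) = 41.35 m/s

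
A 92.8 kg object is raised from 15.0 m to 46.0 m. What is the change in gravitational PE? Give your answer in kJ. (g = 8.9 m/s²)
ΔPE = mgΔh = (92.8)(8.9)(31.0) = 25603.5 J = 25.6 kJ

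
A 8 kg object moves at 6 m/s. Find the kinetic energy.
KE = ½mv² = ½(8)(6)² = 144.0 J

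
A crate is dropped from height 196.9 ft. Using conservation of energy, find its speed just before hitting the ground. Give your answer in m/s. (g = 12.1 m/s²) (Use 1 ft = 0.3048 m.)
Convert to SI: h = 60.0151 m
mgh = ½mv² ⇒ v = √(2gh) = √(2·12.1·60.0151) = 38.11 m/s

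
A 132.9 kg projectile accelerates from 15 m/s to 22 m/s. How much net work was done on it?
W = ΔKE = ½m(v₂² − v₁²) = ½(132.9)(22² − 15²) = 17210.55 J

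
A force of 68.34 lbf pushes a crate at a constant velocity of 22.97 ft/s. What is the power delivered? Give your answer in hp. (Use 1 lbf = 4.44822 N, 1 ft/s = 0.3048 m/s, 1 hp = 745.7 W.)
Convert to SI: F = 303.991 N, v = 7.00126 m/s
P = Fv = (303.991)(7.00126) = 2128.32 W = 2.854 hp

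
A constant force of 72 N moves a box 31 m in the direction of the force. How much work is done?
W = F·d = (72)(31) = 2232 J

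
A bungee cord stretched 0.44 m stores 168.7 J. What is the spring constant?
k = 2·PE/x² = 2·168.7/(0.44)² = 1743 N/m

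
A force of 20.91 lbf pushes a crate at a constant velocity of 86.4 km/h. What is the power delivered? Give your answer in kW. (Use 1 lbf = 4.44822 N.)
Convert to SI: F = 93.0123 N, v = 24.0 m/s
P = Fv = (93.0123)(24.0) = 2232.29 W = 2.232 kW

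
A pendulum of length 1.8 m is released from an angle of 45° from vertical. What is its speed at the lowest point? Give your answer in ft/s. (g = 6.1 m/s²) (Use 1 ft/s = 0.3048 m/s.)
h = L(1 − cosθ) = 1.8(1 − cos45°) = 0.527208 m
v = √(2gh) = √(2·6.1·0.527208) = 2.53613 m/s = 8.321 ft/s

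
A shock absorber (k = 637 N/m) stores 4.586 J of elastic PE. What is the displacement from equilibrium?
x = √(2·PE/k) = √(2·4.586/637) = 0.12 m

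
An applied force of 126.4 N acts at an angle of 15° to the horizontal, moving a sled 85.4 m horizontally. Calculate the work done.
W = F·d·cosθ = (126.4)(85.4)cos(15°) = 10430 J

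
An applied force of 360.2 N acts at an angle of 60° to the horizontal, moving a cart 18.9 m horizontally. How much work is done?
W = F·d·cosθ = (360.2)(18.9)cos(60°) = 3404 J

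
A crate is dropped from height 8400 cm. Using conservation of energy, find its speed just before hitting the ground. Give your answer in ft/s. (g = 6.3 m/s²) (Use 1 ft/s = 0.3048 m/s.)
Convert to SI: h = 84.0 m
mgh = ½mv² ⇒ v = √(2gh) = √(2·6.3·84.0) = 32.5331 m/s = 106.7 ft/s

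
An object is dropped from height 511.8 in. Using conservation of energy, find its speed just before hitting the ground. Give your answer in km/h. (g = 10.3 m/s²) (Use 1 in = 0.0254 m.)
Convert to SI: h = 12.9997 m
mgh = ½mv² ⇒ v = √(2gh) = √(2·10.3·12.9997) = 16.3644 m/s = 58.91 km/h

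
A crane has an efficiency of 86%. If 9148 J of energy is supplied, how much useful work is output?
W_out = η·W_in = 0.86·9148 = 7867.28 J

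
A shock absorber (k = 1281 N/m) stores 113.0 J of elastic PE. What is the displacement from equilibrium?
x = √(2·PE/k) = √(2·113.0/1281) = 0.42 m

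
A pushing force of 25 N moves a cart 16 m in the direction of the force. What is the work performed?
W = F·d = (25)(16) = 400.0 J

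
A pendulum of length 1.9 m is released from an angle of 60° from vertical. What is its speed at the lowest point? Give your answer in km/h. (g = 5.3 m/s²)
h = L(1 − cosθ) = 1.9(1 − cos60°) = 0.95 m
v = √(2gh) = √(2·5.3·0.95) = 3.17333 m/s = 11.42 km/h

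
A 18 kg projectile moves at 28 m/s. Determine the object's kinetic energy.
KE = ½mv² = ½(18)(28)² = 7056.0 J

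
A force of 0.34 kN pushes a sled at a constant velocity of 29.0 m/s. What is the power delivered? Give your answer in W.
Convert to SI: F = 340.0 N, v = 29.0 m/s
P = Fv = (340.0)(29.0) = 9860 W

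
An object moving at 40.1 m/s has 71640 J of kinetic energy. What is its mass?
m = 2·KE/v² = 2·71640/(40.1)² = 89.1 kg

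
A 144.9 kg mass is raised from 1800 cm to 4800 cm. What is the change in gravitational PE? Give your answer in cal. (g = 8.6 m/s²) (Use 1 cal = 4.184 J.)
Convert to SI: m = 144.9 kg, Δh = 30.0 m
ΔPE = mgΔh = (144.9)(8.6)(30.0) = 37384.2 J = 8935 cal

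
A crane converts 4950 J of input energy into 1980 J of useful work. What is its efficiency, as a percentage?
η = W_out/W_in = 1980/4950 = 40.0%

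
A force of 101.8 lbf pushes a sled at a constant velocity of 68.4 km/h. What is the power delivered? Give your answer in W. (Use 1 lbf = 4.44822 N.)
Convert to SI: F = 452.829 N, v = 19.0 m/s
P = Fv = (452.829)(19.0) = 8604 W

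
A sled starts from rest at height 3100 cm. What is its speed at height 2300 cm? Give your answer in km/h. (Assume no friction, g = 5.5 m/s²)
Convert to SI: h₁−h₂ = 8.0 m
mgh₁ = mgh₂ + ½mv² ⇒ v = √(2g(h₁−h₂)) = √(2·5.5·8.0) = 9.38083 m/s = 33.77 km/h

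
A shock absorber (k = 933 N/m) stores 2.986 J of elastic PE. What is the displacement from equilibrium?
x = √(2·PE/k) = √(2·2.986/933) = 0.08001 m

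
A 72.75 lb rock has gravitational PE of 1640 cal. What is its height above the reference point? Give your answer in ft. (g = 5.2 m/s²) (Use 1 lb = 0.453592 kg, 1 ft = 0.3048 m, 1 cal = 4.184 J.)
Convert to SI: m = 32.9988 kg, PE = 6861.76 J
h = PE/(mg) = 6861.76/(32.9988·5.2) = 39.9884 m = 131.2 ft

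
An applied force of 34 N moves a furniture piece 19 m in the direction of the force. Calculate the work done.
W = F·d = (34)(19) = 646.0 J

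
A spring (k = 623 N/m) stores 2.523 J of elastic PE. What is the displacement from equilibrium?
x = √(2·PE/k) = √(2·2.523/623) = 0.09 m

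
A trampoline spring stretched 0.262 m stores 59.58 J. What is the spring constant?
k = 2·PE/x² = 2·59.58/(0.262)² = 1736 N/m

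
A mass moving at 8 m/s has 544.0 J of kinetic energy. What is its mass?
m = 2·KE/v² = 2·544.0/(8)² = 17.0 kg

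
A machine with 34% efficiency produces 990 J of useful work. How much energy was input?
W_in = W_out/η = 990/0.34 = 2912 J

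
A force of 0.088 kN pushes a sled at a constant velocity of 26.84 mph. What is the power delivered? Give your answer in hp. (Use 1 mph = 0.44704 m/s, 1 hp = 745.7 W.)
Convert to SI: F = 88.0 N, v = 11.9986 m/s
P = Fv = (88.0)(11.9986) = 1055.87 W = 1.416 hp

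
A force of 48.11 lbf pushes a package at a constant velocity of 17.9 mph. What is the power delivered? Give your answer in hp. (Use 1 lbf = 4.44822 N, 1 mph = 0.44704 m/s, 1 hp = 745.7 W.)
Convert to SI: F = 214.004 N, v = 8.00202 m/s
P = Fv = (214.004)(8.00202) = 1712.46 W = 2.296 hp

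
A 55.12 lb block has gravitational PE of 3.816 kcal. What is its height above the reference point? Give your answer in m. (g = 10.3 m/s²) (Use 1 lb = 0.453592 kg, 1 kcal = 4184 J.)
Convert to SI: m = 25.002 kg, PE = 15966.1 J
h = PE/(mg) = 15966.1/(25.002·10.3) = 62.0 m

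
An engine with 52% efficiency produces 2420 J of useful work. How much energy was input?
W_in = W_out/η = 2420/0.52 = 4654 J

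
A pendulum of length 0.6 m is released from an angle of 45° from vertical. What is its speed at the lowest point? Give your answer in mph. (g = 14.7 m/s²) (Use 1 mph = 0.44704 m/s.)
h = L(1 − cosθ) = 0.6(1 − cos45°) = 0.175736 m
v = √(2gh) = √(2·14.7·0.175736) = 2.27302 m/s = 5.085 mph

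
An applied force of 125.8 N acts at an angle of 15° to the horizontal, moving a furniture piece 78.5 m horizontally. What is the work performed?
W = F·d·cosθ = (125.8)(78.5)cos(15°) = 9539 J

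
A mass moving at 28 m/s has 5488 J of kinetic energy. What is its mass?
m = 2·KE/v² = 2·5488/(28)² = 14.0 kg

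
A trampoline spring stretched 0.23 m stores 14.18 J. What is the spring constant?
k = 2·PE/x² = 2·14.18/(0.23)² = 536.1 N/m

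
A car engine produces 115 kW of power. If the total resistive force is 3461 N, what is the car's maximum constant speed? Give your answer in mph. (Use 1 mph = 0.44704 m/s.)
P = Fv ⇒ v = P/F = 115000 W/3461.0 N = 33.2274 m/s = 74.33 mph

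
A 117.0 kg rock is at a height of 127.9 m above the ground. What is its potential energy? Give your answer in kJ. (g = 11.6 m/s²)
PE = mgh = (117.0)(11.6)(127.9) = 173586 J = 173.6 kJ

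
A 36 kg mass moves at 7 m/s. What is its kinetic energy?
KE = ½mv² = ½(36)(7)² = 882.0 J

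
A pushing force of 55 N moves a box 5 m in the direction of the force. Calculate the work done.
W = F·d = (55)(5) = 275.0 J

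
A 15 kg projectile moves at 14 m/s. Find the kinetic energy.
KE = ½mv² = ½(15)(14)² = 1470.0 J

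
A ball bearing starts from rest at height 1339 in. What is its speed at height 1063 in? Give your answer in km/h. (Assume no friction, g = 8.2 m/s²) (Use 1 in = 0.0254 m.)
Convert to SI: h₁−h₂ = 7.0104 m
mgh₁ = mgh₂ + ½mv² ⇒ v = √(2g(h₁−h₂)) = √(2·8.2·7.0104) = 10.7224 m/s = 38.6 km/h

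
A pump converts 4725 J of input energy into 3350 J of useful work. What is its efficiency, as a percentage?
η = W_out/W_in = 3350/4725 = 70.9%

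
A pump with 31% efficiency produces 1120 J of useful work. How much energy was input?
W_in = W_out/η = 1120/0.31 = 3613 J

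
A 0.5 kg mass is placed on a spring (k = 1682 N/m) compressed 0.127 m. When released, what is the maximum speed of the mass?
½kx² = ½mv² ⇒ v = x√(k/m) = (0.127)√(1682/0.5) = 7.366 m/s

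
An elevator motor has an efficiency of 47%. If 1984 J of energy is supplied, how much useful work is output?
W_out = η·W_in = 0.47·1984 = 932.48 J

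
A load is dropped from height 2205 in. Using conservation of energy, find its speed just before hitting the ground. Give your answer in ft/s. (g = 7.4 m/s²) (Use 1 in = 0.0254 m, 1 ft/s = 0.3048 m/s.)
Convert to SI: h = 56.007 m
mgh = ½mv² ⇒ v = √(2gh) = √(2·7.4·56.007) = 28.7907 m/s = 94.46 ft/s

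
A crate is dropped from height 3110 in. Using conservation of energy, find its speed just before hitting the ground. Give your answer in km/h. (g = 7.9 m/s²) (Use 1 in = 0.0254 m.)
Convert to SI: h = 78.994 m
mgh = ½mv² ⇒ v = √(2gh) = √(2·7.9·78.994) = 35.3285 m/s = 127.2 km/h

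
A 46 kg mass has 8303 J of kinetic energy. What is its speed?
v = √(2·KE/m) = √(2·8303/46) = 19.0 m/s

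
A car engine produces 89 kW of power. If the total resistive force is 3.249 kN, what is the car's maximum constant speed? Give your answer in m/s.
Convert to SI: F = 3249.0 N
P = Fv ⇒ v = P/F = 89000 W/3249.0 N = 27.39 m/s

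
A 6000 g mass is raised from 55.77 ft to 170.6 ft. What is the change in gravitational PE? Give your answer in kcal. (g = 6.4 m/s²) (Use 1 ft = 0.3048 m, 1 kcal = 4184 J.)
Convert to SI: m = 6.0 kg, Δh = 35.0002 m
ΔPE = mgΔh = (6.0)(6.4)(35.0002) = 1344.01 J = 0.3212 kcal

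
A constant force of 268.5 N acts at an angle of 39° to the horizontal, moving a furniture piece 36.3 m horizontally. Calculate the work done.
W = F·d·cosθ = (268.5)(36.3)cos(39°) = 7574 J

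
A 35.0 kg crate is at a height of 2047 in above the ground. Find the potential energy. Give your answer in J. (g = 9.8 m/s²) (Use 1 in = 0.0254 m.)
Convert to SI: m = 35.0 kg, h = 51.9938 m
PE = mgh = (35.0)(9.8)(51.9938) = 17830 J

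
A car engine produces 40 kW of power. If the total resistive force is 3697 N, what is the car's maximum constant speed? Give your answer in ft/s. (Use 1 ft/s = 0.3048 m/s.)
P = Fv ⇒ v = P/F = 40000 W/3697.0 N = 10.8196 m/s = 35.5 ft/s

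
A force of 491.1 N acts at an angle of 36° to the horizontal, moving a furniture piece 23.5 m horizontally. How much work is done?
W = F·d·cosθ = (491.1)(23.5)cos(36°) = 9337 J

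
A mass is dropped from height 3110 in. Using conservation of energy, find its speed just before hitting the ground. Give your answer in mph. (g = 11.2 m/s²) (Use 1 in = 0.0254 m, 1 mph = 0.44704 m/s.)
Convert to SI: h = 78.994 m
mgh = ½mv² ⇒ v = √(2gh) = √(2·11.2·78.994) = 42.065 m/s = 94.1 mph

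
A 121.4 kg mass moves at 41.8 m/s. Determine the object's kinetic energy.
KE = ½mv² = ½(121.4)(41.8)² = 106100 J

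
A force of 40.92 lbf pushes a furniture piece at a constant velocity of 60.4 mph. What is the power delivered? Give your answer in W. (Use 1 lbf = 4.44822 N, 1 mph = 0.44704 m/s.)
Convert to SI: F = 182.021 N, v = 27.0012 m/s
P = Fv = (182.021)(27.0012) = 4915 W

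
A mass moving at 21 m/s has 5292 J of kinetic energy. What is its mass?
m = 2·KE/v² = 2·5292/(21)² = 24.0 kg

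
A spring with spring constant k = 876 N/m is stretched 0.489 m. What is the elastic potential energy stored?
PE = ½kx² = ½(876)(0.489)² = 104.7 J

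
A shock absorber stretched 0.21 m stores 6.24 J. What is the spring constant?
k = 2·PE/x² = 2·6.24/(0.21)² = 283.0 N/m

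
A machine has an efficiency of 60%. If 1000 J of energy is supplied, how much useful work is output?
W_out = η·W_in = 0.6·1000 = 600.0 J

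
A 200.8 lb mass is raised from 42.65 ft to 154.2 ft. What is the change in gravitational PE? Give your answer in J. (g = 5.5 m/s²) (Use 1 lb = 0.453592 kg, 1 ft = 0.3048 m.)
Convert to SI: m = 91.0813 kg, Δh = 34.0004 m
ΔPE = mgΔh = (91.0813)(5.5)(34.0004) = 17030 J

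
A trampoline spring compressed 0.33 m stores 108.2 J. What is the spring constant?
k = 2·PE/x² = 2·108.2/(0.33)² = 1987 N/m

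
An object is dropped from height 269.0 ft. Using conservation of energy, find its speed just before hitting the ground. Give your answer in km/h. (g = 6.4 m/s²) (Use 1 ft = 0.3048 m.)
Convert to SI: h = 81.9912 m
mgh = ½mv² ⇒ v = √(2gh) = √(2·6.4·81.9912) = 32.3958 m/s = 116.6 km/h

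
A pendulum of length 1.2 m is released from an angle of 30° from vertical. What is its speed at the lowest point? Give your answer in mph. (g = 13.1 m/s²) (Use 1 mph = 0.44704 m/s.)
h = L(1 − cosθ) = 1.2(1 − cos30°) = 0.16077 m
v = √(2gh) = √(2·13.1·0.16077) = 2.05236 m/s = 4.591 mph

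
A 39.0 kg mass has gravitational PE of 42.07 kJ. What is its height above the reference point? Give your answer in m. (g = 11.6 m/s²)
Convert to SI: m = 39.0 kg, PE = 42070.0 J
h = PE/(mg) = 42070.0/(39.0·11.6) = 92.99 m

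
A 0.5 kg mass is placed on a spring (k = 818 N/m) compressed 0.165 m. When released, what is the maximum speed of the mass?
½kx² = ½mv² ⇒ v = x√(k/m) = (0.165)√(818/0.5) = 6.674 m/s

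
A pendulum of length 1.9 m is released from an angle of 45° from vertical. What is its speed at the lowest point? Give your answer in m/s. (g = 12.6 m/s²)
h = L(1 − cosθ) = 1.9(1 − cos45°) = 0.556497 m
v = √(2gh) = √(2·12.6·0.556497) = 3.745 m/s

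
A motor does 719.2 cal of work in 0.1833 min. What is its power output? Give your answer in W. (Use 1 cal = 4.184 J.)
Convert to SI: W = 3009.13 J, t = 10.998 s
P = W/t = 3009.13/10.998 = 273.6 W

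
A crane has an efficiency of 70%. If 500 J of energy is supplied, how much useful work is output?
W_out = η·W_in = 0.7·500 = 350.0 J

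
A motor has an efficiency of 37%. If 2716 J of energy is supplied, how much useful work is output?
W_out = η·W_in = 0.37·2716 = 1004.92 J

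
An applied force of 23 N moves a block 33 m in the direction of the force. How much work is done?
W = F·d = (23)(33) = 759.0 J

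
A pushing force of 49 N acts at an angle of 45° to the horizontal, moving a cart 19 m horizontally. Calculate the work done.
W = F·d·cosθ = (49)(19)cos(45°) = 658.3 J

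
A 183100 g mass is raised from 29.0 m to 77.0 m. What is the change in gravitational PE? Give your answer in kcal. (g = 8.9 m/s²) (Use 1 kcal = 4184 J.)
Convert to SI: m = 183.1 kg, Δh = 48.0 m
ΔPE = mgΔh = (183.1)(8.9)(48.0) = 78220.3 J = 18.7 kcal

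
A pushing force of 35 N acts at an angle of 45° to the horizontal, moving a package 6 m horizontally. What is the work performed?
W = F·d·cosθ = (35)(6)cos(45°) = 148.5 J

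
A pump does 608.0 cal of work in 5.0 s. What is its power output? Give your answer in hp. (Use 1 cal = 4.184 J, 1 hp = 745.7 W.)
Convert to SI: W = 2543.87 J, t = 5.0 s
P = W/t = 2543.87/5.0 = 508.774 W = 0.6823 hp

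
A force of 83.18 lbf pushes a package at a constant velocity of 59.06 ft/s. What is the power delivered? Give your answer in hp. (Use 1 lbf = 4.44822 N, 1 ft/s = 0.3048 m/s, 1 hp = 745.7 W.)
Convert to SI: F = 370.003 N, v = 18.0015 m/s
P = Fv = (370.003)(18.0015) = 6660.6 W = 8.932 hp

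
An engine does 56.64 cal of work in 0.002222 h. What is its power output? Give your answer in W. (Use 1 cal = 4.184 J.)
Convert to SI: W = 236.982 J, t = 7.9992 s
P = W/t = 236.982/7.9992 = 29.63 W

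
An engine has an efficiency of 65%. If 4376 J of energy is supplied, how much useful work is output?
W_out = η·W_in = 0.65·4376 = 2844.4 J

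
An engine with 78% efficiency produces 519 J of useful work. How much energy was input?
W_in = W_out/η = 519/0.78 = 665.4 J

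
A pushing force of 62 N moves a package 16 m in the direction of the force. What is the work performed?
W = F·d = (62)(16) = 992.0 J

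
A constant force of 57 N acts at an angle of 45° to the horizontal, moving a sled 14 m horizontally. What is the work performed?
W = F·d·cosθ = (57)(14)cos(45°) = 564.3 J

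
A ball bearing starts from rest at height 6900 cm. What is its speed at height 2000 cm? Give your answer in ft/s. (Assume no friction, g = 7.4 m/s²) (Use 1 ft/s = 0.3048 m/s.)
Convert to SI: h₁−h₂ = 49.0 m
mgh₁ = mgh₂ + ½mv² ⇒ v = √(2g(h₁−h₂)) = √(2·7.4·49.0) = 26.9295 m/s = 88.35 ft/s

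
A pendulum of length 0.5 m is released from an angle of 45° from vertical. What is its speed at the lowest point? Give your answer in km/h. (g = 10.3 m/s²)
h = L(1 − cosθ) = 0.5(1 − cos45°) = 0.146447 m
v = √(2gh) = √(2·10.3·0.146447) = 1.73689 m/s = 6.253 km/h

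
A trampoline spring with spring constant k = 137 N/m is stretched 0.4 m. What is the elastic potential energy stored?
PE = ½kx² = ½(137)(0.4)² = 10.96 J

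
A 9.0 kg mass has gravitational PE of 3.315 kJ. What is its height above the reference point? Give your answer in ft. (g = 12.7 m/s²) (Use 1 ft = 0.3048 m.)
Convert to SI: m = 9.0 kg, PE = 3315.0 J
h = PE/(mg) = 3315.0/(9.0·12.7) = 29.0026 m = 95.15 ft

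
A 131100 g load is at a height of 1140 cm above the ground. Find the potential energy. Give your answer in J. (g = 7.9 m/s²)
Convert to SI: m = 131.1 kg, h = 11.4 m
PE = mgh = (131.1)(7.9)(11.4) = 11810 J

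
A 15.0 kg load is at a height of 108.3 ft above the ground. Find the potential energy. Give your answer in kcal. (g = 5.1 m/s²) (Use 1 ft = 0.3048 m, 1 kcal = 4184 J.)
Convert to SI: m = 15.0 kg, h = 33.0098 m
PE = mgh = (15.0)(5.1)(33.0098) = 2525.25 J = 0.6035 kcal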